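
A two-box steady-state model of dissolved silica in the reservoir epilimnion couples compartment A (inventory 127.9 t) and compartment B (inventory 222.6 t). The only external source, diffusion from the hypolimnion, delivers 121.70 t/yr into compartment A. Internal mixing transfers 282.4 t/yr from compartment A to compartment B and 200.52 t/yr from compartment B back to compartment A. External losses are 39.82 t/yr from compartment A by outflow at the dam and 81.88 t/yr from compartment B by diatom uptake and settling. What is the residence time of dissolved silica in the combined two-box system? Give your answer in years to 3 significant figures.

2.88 yr

For the system as a whole, the A↔B exchange is internal and contributes nothing to the throughput; only the external sinks remove mass.
M_total = 127.9 + 222.6 = 350.50 t.
ΣF_external_out = 39.82 + 81.88 = 121.70 t/yr.
τ = M_total / ΣF_ext = 350.50 / 121.70 = 2.880 yr.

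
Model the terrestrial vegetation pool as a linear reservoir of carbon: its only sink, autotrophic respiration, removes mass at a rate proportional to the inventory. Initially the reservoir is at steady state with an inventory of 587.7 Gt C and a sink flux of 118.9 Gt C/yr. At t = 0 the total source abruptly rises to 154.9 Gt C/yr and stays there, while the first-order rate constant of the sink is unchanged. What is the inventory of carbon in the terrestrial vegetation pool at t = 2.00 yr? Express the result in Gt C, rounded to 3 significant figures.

The sink rate constant is k = F₀/M₀ = 118.9/587.7 = 0.2023 yr⁻¹.
Solving dM/dt = F₁ − kM with M(0) = M₀ gives M(t) = F₁/k + (M₀ − F₁/k)·e^(−kt).
F₁/k = 154.9/0.2023 = 765.64 Gt C; kt = 0.2023 × 2.00 = 0.4046, e^(−kt) = 0.6672.
M(2.00) = 765.64 + (587.7 − 765.64) × 0.6672 = 765.64 − 118.7 = 646.91 Gt C.

647 Gt C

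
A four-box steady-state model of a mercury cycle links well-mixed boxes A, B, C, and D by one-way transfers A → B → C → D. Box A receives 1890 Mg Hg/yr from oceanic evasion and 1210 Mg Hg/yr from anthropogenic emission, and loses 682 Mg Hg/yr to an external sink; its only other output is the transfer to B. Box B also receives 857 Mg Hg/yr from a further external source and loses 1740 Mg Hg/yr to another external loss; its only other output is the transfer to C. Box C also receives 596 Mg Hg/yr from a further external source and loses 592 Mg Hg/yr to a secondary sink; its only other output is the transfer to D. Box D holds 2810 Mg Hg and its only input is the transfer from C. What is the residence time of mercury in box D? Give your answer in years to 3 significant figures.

Box A: F(A→B) = (1890 + 1210) − 682 = 2418.0 Mg Hg/yr.
Box B: F(B→C) = (2418.0 + 857) − 1740 = 1535.0 Mg Hg/yr.
Box C: F(C→D) = (1535.0 + 596) − 592 = 1539.0 Mg Hg/yr.
Box D throughput = its input = 1539.0 Mg Hg/yr; τ = 2810 / 1539.0 = 1.826 yr.

1.83 yr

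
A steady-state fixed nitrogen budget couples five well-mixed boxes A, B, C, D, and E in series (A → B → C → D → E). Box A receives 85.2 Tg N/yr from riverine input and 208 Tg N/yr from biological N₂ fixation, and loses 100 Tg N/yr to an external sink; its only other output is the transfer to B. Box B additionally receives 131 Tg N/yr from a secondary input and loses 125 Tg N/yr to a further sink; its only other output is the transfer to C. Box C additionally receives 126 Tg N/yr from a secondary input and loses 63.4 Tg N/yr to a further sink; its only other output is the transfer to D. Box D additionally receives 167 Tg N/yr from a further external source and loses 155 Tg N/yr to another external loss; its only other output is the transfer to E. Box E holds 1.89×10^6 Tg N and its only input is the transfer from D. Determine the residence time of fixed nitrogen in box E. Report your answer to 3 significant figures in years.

6900 yr

Box A: F(A→B) = (85.2 + 208) − 100 = 193.20 Tg N/yr.
Box B: F(B→C) = (193.20 + 131) − 125 = 199.20 Tg N/yr.
Box C: F(C→D) = (199.20 + 126) − 63.4 = 261.80 Tg N/yr.
Box D: F(D→E) = (261.80 + 167) − 155 = 273.80 Tg N/yr.
Box E throughput = its input = 273.80 Tg N/yr; τ = 1.89×10^6 / 273.80 = 6903 yr.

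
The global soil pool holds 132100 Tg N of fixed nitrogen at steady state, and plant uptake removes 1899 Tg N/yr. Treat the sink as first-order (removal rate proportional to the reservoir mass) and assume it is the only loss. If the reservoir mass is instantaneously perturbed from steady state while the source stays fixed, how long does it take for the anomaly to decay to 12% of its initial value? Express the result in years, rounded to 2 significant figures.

For a linear reservoir the anomaly decays as exp(−t/τ) with τ = M/F = 132100/1899 = 69.56 yr.
exp(−t/τ) = 0.12 ⇒ t = −τ ln(0.12) = 69.56 × 2.120 = 147.5 yr.

150 yr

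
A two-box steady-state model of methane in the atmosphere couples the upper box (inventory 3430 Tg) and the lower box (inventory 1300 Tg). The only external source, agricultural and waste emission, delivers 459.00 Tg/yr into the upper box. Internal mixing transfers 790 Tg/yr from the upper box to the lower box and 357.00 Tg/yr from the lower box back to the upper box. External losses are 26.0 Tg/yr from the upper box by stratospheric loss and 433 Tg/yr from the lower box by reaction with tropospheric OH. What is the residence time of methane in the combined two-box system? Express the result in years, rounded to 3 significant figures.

Residence time in the combined system uses the total inventory and the total *external* removal — internal exchanges between the two boxes cancel.
M_total = 3430 + 1300 = 4730.0 Tg.
ΣF_external_out = 26.0 + 433 = 459.00 Tg/yr.
τ = M_total / ΣF_ext = 4730.0 / 459.00 = 10.31 yr.

10.3 yr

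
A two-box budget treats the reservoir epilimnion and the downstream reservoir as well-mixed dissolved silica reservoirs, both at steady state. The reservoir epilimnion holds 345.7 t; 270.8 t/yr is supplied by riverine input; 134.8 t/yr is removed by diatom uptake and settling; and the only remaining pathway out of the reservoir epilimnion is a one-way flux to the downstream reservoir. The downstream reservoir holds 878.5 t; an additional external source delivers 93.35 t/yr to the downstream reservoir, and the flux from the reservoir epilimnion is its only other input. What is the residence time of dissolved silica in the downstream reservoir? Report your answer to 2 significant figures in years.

3.8 yr

Balance the reservoir epilimnion: ΣF_in = 270.80 t/yr.
Flux to the downstream reservoir = ΣF_in − (134.8) = 136.00 t/yr.
Total input to the downstream reservoir = 136.00 + 93.35 = 229.35 t/yr; at steady state this equals its total output.
τ = M / F = 878.5 / 229.35 = 3.830 yr.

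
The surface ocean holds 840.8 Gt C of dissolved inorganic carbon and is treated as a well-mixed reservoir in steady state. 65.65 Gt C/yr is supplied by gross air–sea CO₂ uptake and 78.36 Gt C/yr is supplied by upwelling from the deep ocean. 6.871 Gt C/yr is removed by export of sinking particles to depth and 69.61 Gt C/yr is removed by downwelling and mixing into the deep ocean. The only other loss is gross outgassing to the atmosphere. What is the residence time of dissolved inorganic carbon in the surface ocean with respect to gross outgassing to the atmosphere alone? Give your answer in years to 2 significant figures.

At steady state ΣF_in = ΣF_out.
ΣF_in = 65.65 + 78.36 = 144.01 Gt C/yr.
Gross outgassing to the atmosphere flux = ΣF_in − (6.871 + 69.61) = 144.01 − 76.48 = 67.53 Gt C/yr.
τ = M / F = 840.8 / 67.53 = 12.45 yr.

12 yr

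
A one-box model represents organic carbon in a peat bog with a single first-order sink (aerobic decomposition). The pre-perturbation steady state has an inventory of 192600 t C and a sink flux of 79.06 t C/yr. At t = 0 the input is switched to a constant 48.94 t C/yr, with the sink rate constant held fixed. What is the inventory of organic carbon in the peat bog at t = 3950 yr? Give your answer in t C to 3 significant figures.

134000 t C

Residence time τ = M₀/F₀ = 2436 yr. The eventual steady state is M_∞ = M₀·(F₁/F₀) = 192600 × 48.94/79.06 = 119220 t C.
The anomaly ΔM(t) = M(t) − M_∞ decays as ΔM₀·e^(−t/τ) with ΔM₀ = 192600 − 119220 = 73380 t C.
At t = 3950 yr, e^(−t/τ) = e^(−1.621) = 0.1976, so ΔM = 14500 t C and M = 119220 + 14500 = 133720 t C.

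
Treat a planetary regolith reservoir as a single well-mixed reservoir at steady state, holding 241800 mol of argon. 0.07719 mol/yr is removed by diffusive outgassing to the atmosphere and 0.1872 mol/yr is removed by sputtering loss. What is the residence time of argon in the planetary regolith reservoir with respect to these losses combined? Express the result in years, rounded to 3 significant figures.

915000 yr

Total removal = 0.07719 + 0.1872 = 0.26439 mol/yr.
τ = M / ΣF_out = 241800 / 0.26439 = 914600 yr.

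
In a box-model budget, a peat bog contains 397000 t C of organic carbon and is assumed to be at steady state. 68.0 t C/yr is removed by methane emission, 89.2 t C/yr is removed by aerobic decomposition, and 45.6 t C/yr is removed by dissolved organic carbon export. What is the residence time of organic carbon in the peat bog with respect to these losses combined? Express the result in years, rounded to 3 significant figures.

Total removal = 68.00 + 89.20 + 45.60 = 202.80 t C/yr.
τ = M / ΣF_out = 397000 / 202.80 = 1958 yr.

1960 yr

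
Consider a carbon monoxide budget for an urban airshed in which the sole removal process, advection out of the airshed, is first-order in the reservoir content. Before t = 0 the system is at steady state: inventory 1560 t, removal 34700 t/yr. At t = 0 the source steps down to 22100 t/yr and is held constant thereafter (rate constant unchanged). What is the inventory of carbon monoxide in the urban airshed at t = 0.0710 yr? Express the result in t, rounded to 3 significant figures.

1110 t

τ = M₀/F₀ = 1560/34700 = 0.04496 yr; rate constant k = 1/τ.
New steady state M_∞ = F₁/k = F₁·τ = 22100 × 0.04496 = 993.54 t.
M(t) = M_∞ + (M₀ − M_∞)·e^(−t/τ); t/τ = 0.0710/0.04496 = 1.579, so e^(−t/τ) = 0.2061.
M(t) = 993.54 + 566.5 × 0.2061 = 1110.3 t.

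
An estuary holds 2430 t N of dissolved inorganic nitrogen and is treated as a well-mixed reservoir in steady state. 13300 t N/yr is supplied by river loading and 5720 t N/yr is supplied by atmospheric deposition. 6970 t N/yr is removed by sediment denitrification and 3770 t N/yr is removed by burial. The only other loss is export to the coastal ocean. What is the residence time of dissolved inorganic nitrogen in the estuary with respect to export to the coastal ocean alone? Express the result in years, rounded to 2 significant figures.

0.29 yr

At steady state ΣF_in = ΣF_out.
ΣF_in = 13300 + 5720 = 19020 t N/yr.
Export to the coastal ocean flux = ΣF_in − (6970 + 3770) = 19020 − 10740 = 8280 t N/yr.
τ = M / F = 2430 / 8280 = 0.2935 yr.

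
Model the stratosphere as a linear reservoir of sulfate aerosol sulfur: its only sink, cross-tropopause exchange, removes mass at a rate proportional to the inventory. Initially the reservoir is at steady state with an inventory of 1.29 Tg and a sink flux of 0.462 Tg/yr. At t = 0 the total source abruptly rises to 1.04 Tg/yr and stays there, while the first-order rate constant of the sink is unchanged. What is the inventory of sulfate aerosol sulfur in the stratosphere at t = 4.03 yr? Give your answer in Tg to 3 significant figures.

The sink rate constant is k = F₀/M₀ = 0.462/1.29 = 0.3581 yr⁻¹.
Solving dM/dt = F₁ − kM with M(0) = M₀ gives M(t) = F₁/k + (M₀ − F₁/k)·e^(−kt).
F₁/k = 1.04/0.3581 = 2.9039 Tg; kt = 0.3581 × 4.03 = 1.443, e^(−kt) = 0.2361.
M(4.03) = 2.9039 + (1.29 − 2.9039) × 0.2361 = 2.9039 − 0.3811 = 2.5228 Tg.

2.52 Tg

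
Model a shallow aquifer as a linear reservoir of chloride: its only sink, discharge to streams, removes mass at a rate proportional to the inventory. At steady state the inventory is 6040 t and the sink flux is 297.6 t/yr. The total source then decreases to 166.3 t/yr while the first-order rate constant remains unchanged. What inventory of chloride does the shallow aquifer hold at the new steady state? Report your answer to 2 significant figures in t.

Rate constant k = F/M = 297.6 / 6040 = 0.04927 yr⁻¹.
At the new steady state, source = k·M_new ⇒ M_new = 166.3 / 0.04927 = 3375 t.
(Equivalently M_new = M × F_new/F_old = 6040 × 166.3/297.6.)

3400 t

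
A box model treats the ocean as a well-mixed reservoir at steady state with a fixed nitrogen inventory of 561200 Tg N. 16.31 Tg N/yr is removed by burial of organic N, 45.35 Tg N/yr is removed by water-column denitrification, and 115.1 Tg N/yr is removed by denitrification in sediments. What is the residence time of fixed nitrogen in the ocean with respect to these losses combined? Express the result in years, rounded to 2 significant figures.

3200 yr

Total removal = 16.31 + 45.35 + 115.1 = 176.76 Tg N/yr.
τ = M / ΣF_out = 561200 / 176.76 = 3175 yr.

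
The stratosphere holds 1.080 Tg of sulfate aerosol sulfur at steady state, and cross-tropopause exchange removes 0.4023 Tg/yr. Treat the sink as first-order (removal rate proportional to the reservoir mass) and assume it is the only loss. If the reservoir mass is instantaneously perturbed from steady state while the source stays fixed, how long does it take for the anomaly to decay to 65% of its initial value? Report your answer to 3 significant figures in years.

For a linear reservoir the anomaly decays as exp(−t/τ) with τ = M/F = 1.080/0.4023 = 2.685 yr.
exp(−t/τ) = 0.65 ⇒ t = −τ ln(0.65) = 2.685 × 0.4308 = 1.156 yr.

1.16 yr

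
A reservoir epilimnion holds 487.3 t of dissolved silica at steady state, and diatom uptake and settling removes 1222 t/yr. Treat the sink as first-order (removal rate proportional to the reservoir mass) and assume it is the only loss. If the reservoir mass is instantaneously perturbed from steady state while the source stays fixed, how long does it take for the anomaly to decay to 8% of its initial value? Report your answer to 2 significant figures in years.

1.0 yr

For a linear reservoir the anomaly decays as exp(−t/τ) with τ = M/F = 487.3/1222 = 0.3988 yr.
exp(−t/τ) = 0.08 ⇒ t = −τ ln(0.08) = 0.3988 × 2.526 = 1.007 yr.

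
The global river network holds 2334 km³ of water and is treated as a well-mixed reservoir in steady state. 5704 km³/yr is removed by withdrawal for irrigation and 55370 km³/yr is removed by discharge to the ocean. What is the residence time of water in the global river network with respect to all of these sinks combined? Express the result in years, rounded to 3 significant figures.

0.0382 yr

Total removal flux = 5704 + 55370 = 61074 km³/yr.
τ = M / ΣF_out = 2334 / 61074 = 0.03822 yr.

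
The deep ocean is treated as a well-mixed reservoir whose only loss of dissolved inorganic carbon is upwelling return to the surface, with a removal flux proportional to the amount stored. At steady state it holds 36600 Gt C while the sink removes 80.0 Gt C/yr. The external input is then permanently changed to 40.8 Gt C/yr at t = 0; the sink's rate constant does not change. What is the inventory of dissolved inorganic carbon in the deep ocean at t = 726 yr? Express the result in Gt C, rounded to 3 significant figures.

22300 Gt C

τ = M₀/F₀ = 36600/80.0 = 457.5 yr; rate constant k = 1/τ.
New steady state M_∞ = F₁/k = F₁·τ = 40.8 × 457.5 = 18666 Gt C.
M(t) = M_∞ + (M₀ − M_∞)·e^(−t/τ); t/τ = 726/457.5 = 1.587, so e^(−t/τ) = 0.2046.
M(t) = 18666 + 17930 × 0.2046 = 22335 Gt C.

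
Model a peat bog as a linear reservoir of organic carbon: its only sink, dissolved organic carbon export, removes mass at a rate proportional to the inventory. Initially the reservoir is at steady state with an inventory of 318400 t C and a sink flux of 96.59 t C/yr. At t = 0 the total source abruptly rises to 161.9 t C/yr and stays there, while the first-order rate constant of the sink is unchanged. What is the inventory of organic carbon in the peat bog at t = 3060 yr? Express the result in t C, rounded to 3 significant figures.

449000 t C

Residence time τ = M₀/F₀ = 3296 yr. The eventual steady state is M_∞ = M₀·(F₁/F₀) = 318400 × 161.9/96.59 = 533690 t C.
The anomaly ΔM(t) = M(t) − M_∞ decays as ΔM₀·e^(−t/τ) with ΔM₀ = 318400 − 533690 = −215300 t C.
At t = 3060 yr, e^(−t/τ) = e^(−0.9283) = 0.3952, so ΔM = −85090 t C and M = 533690 − 85090 = 448600 t C.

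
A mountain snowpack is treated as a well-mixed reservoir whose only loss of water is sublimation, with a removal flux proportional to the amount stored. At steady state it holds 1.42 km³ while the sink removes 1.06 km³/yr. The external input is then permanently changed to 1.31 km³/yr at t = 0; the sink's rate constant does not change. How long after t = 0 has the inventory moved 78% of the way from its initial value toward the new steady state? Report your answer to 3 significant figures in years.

2.03 yr

τ = M₀/F₀ = 1.42/1.06 = 1.340 yr.
The remaining gap fraction is e^(−t/τ); 78% covered ⇒ e^(−t/τ) = 0.220.
t = −τ ln(0.220) = 1.340 × 1.514 = 2.028 yr.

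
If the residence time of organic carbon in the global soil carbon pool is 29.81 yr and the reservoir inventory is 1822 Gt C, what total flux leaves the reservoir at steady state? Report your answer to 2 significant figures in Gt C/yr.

61 Gt C/yr

F = M / τ = 1822 / 29.81 = 61.12 Gt C/yr.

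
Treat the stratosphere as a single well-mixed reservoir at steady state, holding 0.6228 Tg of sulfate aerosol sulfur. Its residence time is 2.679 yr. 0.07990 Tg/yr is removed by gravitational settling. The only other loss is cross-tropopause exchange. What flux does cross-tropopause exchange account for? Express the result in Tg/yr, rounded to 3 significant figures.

0.153 Tg/yr

Total removal F = M/τ = 0.6228 / 2.679 = 0.2325 Tg/yr.
Cross-tropopause exchange = F − (0.07990) = 0.2325 − 0.07990 = 0.1526 Tg/yr.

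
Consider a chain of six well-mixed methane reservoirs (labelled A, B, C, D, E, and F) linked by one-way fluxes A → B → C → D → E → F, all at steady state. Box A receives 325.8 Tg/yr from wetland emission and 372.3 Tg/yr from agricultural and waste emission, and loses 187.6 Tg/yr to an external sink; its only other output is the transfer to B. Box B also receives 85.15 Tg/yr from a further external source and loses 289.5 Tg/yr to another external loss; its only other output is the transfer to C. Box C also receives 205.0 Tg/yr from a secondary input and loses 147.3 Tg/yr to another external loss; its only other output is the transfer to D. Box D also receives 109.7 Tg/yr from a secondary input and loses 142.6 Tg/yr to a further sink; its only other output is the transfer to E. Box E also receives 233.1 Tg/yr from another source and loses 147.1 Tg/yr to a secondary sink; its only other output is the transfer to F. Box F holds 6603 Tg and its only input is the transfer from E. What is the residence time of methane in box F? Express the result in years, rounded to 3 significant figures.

15.8 yr

Box A: F(A→B) = (325.8 + 372.3) − 187.6 = 510.50 Tg/yr.
Box B: F(B→C) = (510.50 + 85.15) − 289.5 = 306.15 Tg/yr.
Box C: F(C→D) = (306.15 + 205.0) − 147.3 = 363.85 Tg/yr.
Box D: F(D→E) = (363.85 + 109.7) − 142.6 = 330.95 Tg/yr.
Box E: F(E→F) = (330.95 + 233.1) − 147.1 = 416.95 Tg/yr.
Box F throughput = its input = 416.95 Tg/yr; τ = 6603 / 416.95 = 15.84 yr.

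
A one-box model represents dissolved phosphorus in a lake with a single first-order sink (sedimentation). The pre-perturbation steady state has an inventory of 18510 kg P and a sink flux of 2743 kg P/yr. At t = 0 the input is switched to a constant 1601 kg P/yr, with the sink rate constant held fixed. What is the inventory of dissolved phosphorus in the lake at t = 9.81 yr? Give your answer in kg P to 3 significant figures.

Residence time τ = M₀/F₀ = 6.748 yr. The eventual steady state is M_∞ = M₀·(F₁/F₀) = 18510 × 1601/2743 = 10804 kg P.
The anomaly ΔM(t) = M(t) − M_∞ decays as ΔM₀·e^(−t/τ) with ΔM₀ = 18510 − 10804 = 7706 kg P.
At t = 9.81 yr, e^(−t/τ) = e^(−1.454) = 0.2337, so ΔM = 1801 kg P and M = 10804 + 1801 = 12605 kg P.

12600 kg P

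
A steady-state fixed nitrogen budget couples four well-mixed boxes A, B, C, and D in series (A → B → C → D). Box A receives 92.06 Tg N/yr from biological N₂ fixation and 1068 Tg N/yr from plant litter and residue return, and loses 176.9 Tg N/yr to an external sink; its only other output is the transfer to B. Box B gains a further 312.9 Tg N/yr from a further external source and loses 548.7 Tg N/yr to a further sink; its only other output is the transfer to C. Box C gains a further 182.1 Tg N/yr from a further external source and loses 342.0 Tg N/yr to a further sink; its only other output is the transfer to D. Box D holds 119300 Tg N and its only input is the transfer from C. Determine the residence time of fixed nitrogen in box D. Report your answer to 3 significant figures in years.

203 yr

Box A: F(A→B) = (92.06 + 1068) − 176.9 = 983.16 Tg N/yr.
Box B: F(B→C) = (983.16 + 312.9) − 548.7 = 747.36 Tg N/yr.
Box C: F(C→D) = (747.36 + 182.1) − 342.0 = 587.46 Tg N/yr.
Box D throughput = its input = 587.46 Tg N/yr; τ = 119300 / 587.46 = 203.1 yr.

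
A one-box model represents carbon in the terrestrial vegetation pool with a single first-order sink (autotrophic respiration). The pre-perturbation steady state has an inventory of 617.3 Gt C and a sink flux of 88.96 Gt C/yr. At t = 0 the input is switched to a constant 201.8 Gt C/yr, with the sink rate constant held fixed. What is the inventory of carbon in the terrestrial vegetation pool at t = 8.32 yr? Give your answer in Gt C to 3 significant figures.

The sink rate constant is k = F₀/M₀ = 88.96/617.3 = 0.1441 yr⁻¹.
Solving dM/dt = F₁ − kM with M(0) = M₀ gives M(t) = F₁/k + (M₀ − F₁/k)·e^(−kt).
F₁/k = 201.8/0.1441 = 1400.3 Gt C; kt = 0.1441 × 8.32 = 1.199, e^(−kt) = 0.3015.
M(8.32) = 1400.3 + (617.3 − 1400.3) × 0.3015 = 1400.3 − 236.1 = 1164.2 Gt C.

1160 Gt C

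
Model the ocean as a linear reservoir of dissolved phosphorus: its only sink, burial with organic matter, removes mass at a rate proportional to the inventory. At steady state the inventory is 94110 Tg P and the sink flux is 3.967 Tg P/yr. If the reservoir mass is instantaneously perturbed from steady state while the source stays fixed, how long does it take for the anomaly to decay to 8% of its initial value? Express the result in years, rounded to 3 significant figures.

59900 yr

For a linear reservoir the anomaly decays as exp(−t/τ) with τ = M/F = 94110/3.967 = 23720 yr.
exp(−t/τ) = 0.08 ⇒ t = −τ ln(0.08) = 23720 × 2.526 = 59920 yr.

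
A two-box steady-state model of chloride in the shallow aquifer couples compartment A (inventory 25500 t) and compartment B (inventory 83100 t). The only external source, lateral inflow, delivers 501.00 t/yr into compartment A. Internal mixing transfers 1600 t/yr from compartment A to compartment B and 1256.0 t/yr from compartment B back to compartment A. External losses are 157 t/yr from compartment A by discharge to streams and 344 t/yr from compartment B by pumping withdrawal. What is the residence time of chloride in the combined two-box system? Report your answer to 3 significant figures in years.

217 yr

Residence time in the combined system uses the total inventory and the total *external* removal — internal exchanges between the two boxes cancel.
M_total = 25500 + 83100 = 108600 t.
ΣF_external_out = 157 + 344 = 501.00 t/yr.
τ = M_total / ΣF_ext = 108600 / 501.00 = 216.8 yr.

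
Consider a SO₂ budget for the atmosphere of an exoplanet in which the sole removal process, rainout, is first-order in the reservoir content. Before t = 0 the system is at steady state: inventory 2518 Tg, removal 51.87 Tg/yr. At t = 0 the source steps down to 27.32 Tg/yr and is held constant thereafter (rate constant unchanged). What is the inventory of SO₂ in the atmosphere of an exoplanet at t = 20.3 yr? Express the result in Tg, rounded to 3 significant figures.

2110 Tg

τ = M₀/F₀ = 2518/51.87 = 48.54 yr; rate constant k = 1/τ.
New steady state M_∞ = F₁/k = F₁·τ = 27.32 × 48.54 = 1326.2 Tg.
M(t) = M_∞ + (M₀ − M_∞)·e^(−t/τ); t/τ = 20.3/48.54 = 0.4182, so e^(−t/τ) = 0.6582.
M(t) = 1326.2 + 1192 × 0.6582 = 2110.7 Tg.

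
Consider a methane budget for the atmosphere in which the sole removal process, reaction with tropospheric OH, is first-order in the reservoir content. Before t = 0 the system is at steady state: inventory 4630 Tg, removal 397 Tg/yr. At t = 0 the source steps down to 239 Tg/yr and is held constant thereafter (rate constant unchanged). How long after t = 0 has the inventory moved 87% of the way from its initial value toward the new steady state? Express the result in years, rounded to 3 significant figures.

τ = M₀/F₀ = 4630/397 = 11.66 yr.
The remaining gap fraction is e^(−t/τ); 87% covered ⇒ e^(−t/τ) = 0.130.
t = −τ ln(0.130) = 11.66 × 2.040 = 23.79 yr.

23.8 yr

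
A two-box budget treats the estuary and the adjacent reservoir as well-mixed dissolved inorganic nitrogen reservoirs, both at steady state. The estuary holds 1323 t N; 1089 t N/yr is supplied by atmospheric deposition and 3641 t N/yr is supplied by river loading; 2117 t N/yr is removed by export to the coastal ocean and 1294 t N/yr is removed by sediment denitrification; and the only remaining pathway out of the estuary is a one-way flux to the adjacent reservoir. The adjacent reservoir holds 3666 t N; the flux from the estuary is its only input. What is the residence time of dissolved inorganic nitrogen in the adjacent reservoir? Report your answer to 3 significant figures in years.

2.78 yr

Balance the estuary: ΣF_in = 1089 + 3641 = 4730.0 t N/yr.
Flux to the adjacent reservoir = ΣF_in − (2117 + 1294) = 1319.0 t N/yr.
At steady state the output of the adjacent reservoir equals its input, 1319.0 t N/yr.
τ = M / F = 3666 / 1319.0 = 2.779 yr.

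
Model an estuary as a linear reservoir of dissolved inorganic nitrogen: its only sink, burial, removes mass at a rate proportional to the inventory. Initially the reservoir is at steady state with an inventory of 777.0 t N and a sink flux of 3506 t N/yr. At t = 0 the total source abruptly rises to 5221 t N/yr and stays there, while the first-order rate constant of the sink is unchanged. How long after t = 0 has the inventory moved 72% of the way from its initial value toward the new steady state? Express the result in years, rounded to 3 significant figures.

τ = M₀/F₀ = 777.0/3506 = 0.2216 yr.
The remaining gap fraction is e^(−t/τ); 72% covered ⇒ e^(−t/τ) = 0.280.
t = −τ ln(0.280) = 0.2216 × 1.273 = 0.2821 yr.

0.282 yr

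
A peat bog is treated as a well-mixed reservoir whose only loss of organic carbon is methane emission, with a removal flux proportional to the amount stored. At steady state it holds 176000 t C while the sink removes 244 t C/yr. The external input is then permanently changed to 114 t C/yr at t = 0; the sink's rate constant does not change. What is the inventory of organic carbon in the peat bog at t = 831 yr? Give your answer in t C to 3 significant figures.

112000 t C

Residence time τ = M₀/F₀ = 721.3 yr. The eventual steady state is M_∞ = M₀·(F₁/F₀) = 176000 × 114/244 = 82230 t C.
The anomaly ΔM(t) = M(t) − M_∞ decays as ΔM₀·e^(−t/τ) with ΔM₀ = 176000 − 82230 = 93770 t C.
At t = 831 yr, e^(−t/τ) = e^(−1.152) = 0.3160, so ΔM = 29630 t C and M = 82230 + 29630 = 111860 t C.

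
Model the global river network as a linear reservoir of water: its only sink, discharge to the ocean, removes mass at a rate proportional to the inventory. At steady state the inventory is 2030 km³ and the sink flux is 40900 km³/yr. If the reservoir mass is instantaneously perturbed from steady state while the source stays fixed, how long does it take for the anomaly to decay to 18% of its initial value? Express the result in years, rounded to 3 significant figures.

0.0851 yr

For a linear reservoir the anomaly decays as exp(−t/τ) with τ = M/F = 2030/40900 = 0.04963 yr.
exp(−t/τ) = 0.18 ⇒ t = −τ ln(0.18) = 0.04963 × 1.715 = 0.08511 yr.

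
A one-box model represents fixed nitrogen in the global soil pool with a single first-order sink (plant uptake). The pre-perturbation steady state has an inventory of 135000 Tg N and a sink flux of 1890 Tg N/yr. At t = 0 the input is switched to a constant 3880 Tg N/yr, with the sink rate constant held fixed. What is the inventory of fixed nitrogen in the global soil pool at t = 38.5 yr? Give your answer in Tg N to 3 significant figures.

194000 Tg N

τ = M₀/F₀ = 135000/1890 = 71.43 yr; rate constant k = 1/τ.
New steady state M_∞ = F₁/k = F₁·τ = 3880 × 71.43 = 277140 Tg N.
M(t) = M_∞ + (M₀ − M_∞)·e^(−t/τ); t/τ = 38.5/71.43 = 0.5390, so e^(−t/τ) = 0.5833.
M(t) = 277140 − 142100 × 0.5833 = 194230 Tg N.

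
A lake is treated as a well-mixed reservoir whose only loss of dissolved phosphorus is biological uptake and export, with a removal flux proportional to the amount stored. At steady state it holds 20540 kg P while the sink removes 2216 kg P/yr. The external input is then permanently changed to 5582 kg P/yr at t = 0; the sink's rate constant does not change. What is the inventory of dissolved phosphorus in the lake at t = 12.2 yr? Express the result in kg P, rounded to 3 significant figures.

The sink rate constant is k = F₀/M₀ = 2216/20540 = 0.1079 yr⁻¹.
Solving dM/dt = F₁ − kM with M(0) = M₀ gives M(t) = F₁/k + (M₀ − F₁/k)·e^(−kt).
F₁/k = 5582/0.1079 = 51739 kg P; kt = 0.1079 × 12.2 = 1.316, e^(−kt) = 0.2681.
M(12.2) = 51739 + (20540 − 51739) × 0.2681 = 51739 − 8366 = 43373 kg P.

43400 kg P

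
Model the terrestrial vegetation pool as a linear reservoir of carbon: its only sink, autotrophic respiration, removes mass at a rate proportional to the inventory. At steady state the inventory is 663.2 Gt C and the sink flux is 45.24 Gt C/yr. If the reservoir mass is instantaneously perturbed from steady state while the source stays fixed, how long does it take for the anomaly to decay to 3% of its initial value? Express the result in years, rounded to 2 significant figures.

51 yr

For a linear reservoir the anomaly decays as exp(−t/τ) with τ = M/F = 663.2/45.24 = 14.66 yr.
exp(−t/τ) = 0.03 ⇒ t = −τ ln(0.03) = 14.66 × 3.507 = 51.40 yr.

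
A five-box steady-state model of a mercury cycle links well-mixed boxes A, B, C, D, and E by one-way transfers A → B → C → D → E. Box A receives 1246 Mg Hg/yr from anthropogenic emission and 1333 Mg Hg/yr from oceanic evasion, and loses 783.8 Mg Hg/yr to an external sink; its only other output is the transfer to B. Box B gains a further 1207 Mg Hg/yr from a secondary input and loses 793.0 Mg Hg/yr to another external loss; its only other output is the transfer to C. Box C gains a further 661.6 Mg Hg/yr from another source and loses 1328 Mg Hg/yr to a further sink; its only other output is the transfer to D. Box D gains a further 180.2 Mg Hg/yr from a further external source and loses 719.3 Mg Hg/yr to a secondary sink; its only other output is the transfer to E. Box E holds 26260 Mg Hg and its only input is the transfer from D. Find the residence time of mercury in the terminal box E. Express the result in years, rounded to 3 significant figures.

Box A: F(A→B) = (1246 + 1333) − 783.8 = 1795.2 Mg Hg/yr.
Box B: F(B→C) = (1795.2 + 1207) − 793.0 = 2209.2 Mg Hg/yr.
Box C: F(C→D) = (2209.2 + 661.6) − 1328 = 1542.8 Mg Hg/yr.
Box D: F(D→E) = (1542.8 + 180.2) − 719.3 = 1003.7 Mg Hg/yr.
Box E throughput = its input = 1003.7 Mg Hg/yr; τ = 26260 / 1003.7 = 26.16 yr.

26.2 yr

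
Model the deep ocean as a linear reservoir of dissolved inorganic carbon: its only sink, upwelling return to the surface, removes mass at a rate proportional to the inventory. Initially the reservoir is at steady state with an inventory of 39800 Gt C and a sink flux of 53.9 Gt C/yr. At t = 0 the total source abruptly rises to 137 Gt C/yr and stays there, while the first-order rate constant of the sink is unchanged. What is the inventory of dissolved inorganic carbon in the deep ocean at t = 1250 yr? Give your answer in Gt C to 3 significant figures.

The sink rate constant is k = F₀/M₀ = 53.9/39800 = 0.001354 yr⁻¹.
Solving dM/dt = F₁ − kM with M(0) = M₀ gives M(t) = F₁/k + (M₀ − F₁/k)·e^(−kt).
F₁/k = 137/0.001354 = 101160 Gt C; kt = 0.001354 × 1250 = 1.693, e^(−kt) = 0.1840.
M(1250) = 101160 + (39800 − 101160) × 0.1840 = 101160 − 11290 = 89871 Gt C.

89900 Gt C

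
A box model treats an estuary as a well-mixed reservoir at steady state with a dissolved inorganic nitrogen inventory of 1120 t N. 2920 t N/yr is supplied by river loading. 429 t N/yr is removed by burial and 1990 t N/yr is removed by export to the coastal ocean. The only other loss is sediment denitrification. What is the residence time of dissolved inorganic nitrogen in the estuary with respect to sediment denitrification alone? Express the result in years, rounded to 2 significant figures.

At steady state ΣF_in = ΣF_out.
ΣF_in = 2920.0 t N/yr.
Sediment denitrification flux = ΣF_in − (429 + 1990) = 2920.0 − 2419 = 501.0 t N/yr.
τ = M / F = 1120 / 501.0 = 2.236 yr.

2.2 yr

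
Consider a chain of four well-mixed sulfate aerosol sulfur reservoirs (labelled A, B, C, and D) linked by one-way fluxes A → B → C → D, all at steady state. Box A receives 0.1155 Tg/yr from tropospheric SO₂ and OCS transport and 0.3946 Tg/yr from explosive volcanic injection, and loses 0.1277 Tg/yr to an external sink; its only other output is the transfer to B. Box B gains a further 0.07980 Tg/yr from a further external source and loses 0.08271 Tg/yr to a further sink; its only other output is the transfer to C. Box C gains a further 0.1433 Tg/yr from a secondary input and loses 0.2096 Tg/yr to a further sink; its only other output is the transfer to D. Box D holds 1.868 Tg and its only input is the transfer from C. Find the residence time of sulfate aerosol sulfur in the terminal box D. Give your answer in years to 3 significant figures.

5.96 yr

Box A: F(A→B) = (0.1155 + 0.3946) − 0.1277 = 0.38240 Tg/yr.
Box B: F(B→C) = (0.38240 + 0.07980) − 0.08271 = 0.37949 Tg/yr.
Box C: F(C→D) = (0.37949 + 0.1433) − 0.2096 = 0.31319 Tg/yr.
Box D throughput = its input = 0.31319 Tg/yr; τ = 1.868 / 0.31319 = 5.964 yr.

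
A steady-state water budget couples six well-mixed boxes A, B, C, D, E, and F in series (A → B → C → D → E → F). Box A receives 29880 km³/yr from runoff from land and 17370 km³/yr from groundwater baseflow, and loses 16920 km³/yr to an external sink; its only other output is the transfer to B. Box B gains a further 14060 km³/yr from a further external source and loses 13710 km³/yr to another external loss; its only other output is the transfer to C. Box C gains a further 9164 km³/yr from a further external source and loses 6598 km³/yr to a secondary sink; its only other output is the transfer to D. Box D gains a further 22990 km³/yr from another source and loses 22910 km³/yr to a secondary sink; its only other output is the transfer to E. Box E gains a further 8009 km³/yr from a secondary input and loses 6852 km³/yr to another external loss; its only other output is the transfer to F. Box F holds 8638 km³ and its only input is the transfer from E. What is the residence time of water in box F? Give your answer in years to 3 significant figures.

Box A: F(A→B) = (29880 + 17370) − 16920 = 30330 km³/yr.
Box B: F(B→C) = (30330 + 14060) − 13710 = 30680 km³/yr.
Box C: F(C→D) = (30680 + 9164) − 6598 = 33246 km³/yr.
Box D: F(D→E) = (33246 + 22990) − 22910 = 33326 km³/yr.
Box E: F(E→F) = (33326 + 8009) − 6852 = 34483 km³/yr.
Box F throughput = its input = 34483 km³/yr; τ = 8638 / 34483 = 0.2505 yr.

0.251 yr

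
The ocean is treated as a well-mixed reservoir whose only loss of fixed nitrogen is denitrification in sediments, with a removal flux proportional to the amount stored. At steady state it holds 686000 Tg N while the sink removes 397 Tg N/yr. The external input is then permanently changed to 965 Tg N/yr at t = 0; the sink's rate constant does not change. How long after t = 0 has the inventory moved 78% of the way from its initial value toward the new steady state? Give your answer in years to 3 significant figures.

2620 yr

τ = M₀/F₀ = 686000/397 = 1728 yr.
The remaining gap fraction is e^(−t/τ); 78% covered ⇒ e^(−t/τ) = 0.220.
t = −τ ln(0.220) = 1728 × 1.514 = 2616 yr.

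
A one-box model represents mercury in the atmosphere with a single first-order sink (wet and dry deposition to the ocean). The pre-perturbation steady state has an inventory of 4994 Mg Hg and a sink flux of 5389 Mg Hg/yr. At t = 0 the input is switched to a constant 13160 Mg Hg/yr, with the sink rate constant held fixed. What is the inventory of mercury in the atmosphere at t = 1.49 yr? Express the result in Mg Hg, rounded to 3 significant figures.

10800 Mg Hg

The sink rate constant is k = F₀/M₀ = 5389/4994 = 1.079 yr⁻¹.
Solving dM/dt = F₁ − kM with M(0) = M₀ gives M(t) = F₁/k + (M₀ − F₁/k)·e^(−kt).
F₁/k = 13160/1.079 = 12195 Mg Hg; kt = 1.079 × 1.49 = 1.608, e^(−kt) = 0.2003.
M(1.49) = 12195 + (4994 − 12195) × 0.2003 = 12195 − 1443 = 10753 Mg Hg.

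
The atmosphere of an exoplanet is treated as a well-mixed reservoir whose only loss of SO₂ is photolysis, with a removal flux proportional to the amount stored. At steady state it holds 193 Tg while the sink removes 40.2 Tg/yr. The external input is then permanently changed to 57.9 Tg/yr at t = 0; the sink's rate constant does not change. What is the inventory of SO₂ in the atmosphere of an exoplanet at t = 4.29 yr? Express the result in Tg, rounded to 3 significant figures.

243 Tg

The sink rate constant is k = F₀/M₀ = 40.2/193 = 0.2083 yr⁻¹.
Solving dM/dt = F₁ − kM with M(0) = M₀ gives M(t) = F₁/k + (M₀ − F₁/k)·e^(−kt).
F₁/k = 57.9/0.2083 = 277.98 Tg; kt = 0.2083 × 4.29 = 0.8936, e^(−kt) = 0.4092.
M(4.29) = 277.98 + (193 − 277.98) × 0.4092 = 277.98 − 34.77 = 243.21 Tg.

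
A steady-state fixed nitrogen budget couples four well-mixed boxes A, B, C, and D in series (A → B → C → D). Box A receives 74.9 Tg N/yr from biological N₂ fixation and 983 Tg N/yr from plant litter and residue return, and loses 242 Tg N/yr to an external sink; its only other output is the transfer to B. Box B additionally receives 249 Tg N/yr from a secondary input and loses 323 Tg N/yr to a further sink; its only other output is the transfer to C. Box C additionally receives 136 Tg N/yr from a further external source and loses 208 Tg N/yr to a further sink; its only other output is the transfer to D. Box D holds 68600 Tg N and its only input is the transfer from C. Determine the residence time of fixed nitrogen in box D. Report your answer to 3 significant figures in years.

Box A: F(A→B) = (74.9 + 983) − 242 = 815.90 Tg N/yr.
Box B: F(B→C) = (815.90 + 249) − 323 = 741.90 Tg N/yr.
Box C: F(C→D) = (741.90 + 136) − 208 = 669.90 Tg N/yr.
Box D throughput = its input = 669.90 Tg N/yr; τ = 68600 / 669.90 = 102.4 yr.

102 yr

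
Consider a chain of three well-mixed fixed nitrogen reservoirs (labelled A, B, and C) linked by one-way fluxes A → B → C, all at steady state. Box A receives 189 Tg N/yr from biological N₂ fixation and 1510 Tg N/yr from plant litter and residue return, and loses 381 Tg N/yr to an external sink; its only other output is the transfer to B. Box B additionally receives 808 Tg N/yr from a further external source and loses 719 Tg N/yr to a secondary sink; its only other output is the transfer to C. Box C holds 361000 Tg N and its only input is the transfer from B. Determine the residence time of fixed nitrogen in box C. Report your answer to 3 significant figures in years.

257 yr

Box A: F(A→B) = (189 + 1510) − 381 = 1318.0 Tg N/yr.
Box B: F(B→C) = (1318.0 + 808) − 719 = 1407.0 Tg N/yr.
Box C throughput = its input = 1407.0 Tg N/yr; τ = 361000 / 1407.0 = 256.6 yr.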